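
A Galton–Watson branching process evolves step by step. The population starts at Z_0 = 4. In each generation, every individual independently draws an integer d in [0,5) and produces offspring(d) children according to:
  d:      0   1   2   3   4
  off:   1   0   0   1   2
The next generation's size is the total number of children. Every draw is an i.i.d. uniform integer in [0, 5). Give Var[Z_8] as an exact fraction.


Outcome values over d=0..4: [1, 0, 0, 1, 2]
Σy = 4, Σy² = 6, M = 5
μ = 4/5 = 4/5,  σ² = 6/5 − (4/5)² = 14/25
V_0 = 0, E_0 = 4
V_1 = 14/25·E_0 + (4/5)²·V_0 = 56/25;  E_1 = 16/5
V_2 = 14/25·E_1 + (4/5)²·V_1 = 2016/625;  E_2 = 64/25
V_3 = 14/25·E_2 + (4/5)²·V_2 = 54656/15625;  E_3 = 256/125
V_4 = 14/25·E_3 + (4/5)²·V_3 = 1322496/390625;  E_4 = 1024/625
V_5 = 14/25·E_4 + (4/5)²·V_4 = 30119936/9765625;  E_5 = 4096/3125
V_6 = 14/25·E_5 + (4/5)²·V_5 = 661118976/244140625;  E_6 = 16384/15625
V_7 = 14/25·E_6 + (4/5)²·V_6 = 14161903616/6103515625;  E_7 = 65536/78125
V_8 = 14/25·E_7 + (4/5)²·V_7 = 298270457856/152587890625;  E_8 = 262144/390625

298270457856/152587890625


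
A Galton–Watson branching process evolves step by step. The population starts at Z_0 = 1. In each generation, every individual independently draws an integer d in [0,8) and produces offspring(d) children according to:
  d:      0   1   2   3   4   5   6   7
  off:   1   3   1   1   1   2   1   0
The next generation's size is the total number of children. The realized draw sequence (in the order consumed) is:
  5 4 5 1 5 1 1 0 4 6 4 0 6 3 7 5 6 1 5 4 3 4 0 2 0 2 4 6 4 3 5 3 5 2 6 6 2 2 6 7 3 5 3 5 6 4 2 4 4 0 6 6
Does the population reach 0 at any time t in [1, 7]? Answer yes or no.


no

gen 0: Z_0=1, draws=[5], offspring=[2], Z_1=2
gen 1: Z_1=2, draws=[4, 5], offspring=[1, 2], Z_2=3
gen 2: Z_2=3, draws=[1, 5, 1], offspring=[3, 2, 3], Z_3=8
gen 3: Z_3=8, draws=[1, 0, 4, 6, 4, 0, 6, 3], offspring=[3, 1, 1, 1, 1, 1, 1, 1], Z_4=10
gen 4: Z_4=10, draws=[7, 5, 6, 1, 5, 4, 3, 4, 0, 2], offspring=[0, 2, 1, 3, 2, 1, 1, 1, 1, 1], Z_5=13
gen 5: Z_5=13, draws=[0, 2, 4, 6, 4, 3, 5, 3, 5, 2, 6, 6, 2], offspring=[1, 1, 1, 1, 1, 1, 2, 1, 2, 1, 1, 1, 1], Z_6=15
gen 6: Z_6=15, draws=[2, 6, 7, 3, 5, 3, 5, 6, 4, 2, 4, 4, 0, 6, 6], offspring=[1, 1, 0, 1, 2, 1, 2, 1, 1, 1, 1, 1, 1, 1, 1], Z_7=16


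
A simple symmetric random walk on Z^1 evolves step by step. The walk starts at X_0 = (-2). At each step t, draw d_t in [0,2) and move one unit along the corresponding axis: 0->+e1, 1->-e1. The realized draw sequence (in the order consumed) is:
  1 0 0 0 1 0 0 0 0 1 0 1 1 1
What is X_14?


t=0: X=(-2), d=1 → -e1, X_1=(-3)
t=1: X=(-3), d=0 → +e1, X_2=(-2)
t=2: X=(-2), d=0 → +e1, X_3=(-1)
t=3: X=(-1), d=0 → +e1, X_4=(0)
t=4: X=(0), d=1 → -e1, X_5=(-1)
t=5: X=(-1), d=0 → +e1, X_6=(0)
t=6: X=(0), d=0 → +e1, X_7=(1)
t=7: X=(1), d=0 → +e1, X_8=(2)
t=8: X=(2), d=0 → +e1, X_9=(3)
t=9: X=(3), d=1 → -e1, X_10=(2)
t=10: X=(2), d=0 → +e1, X_11=(3)
t=11: X=(3), d=1 → -e1, X_12=(2)
t=12: X=(2), d=1 → -e1, X_13=(1)
t=13: X=(1), d=1 → -e1, X_14=(0)

(0)


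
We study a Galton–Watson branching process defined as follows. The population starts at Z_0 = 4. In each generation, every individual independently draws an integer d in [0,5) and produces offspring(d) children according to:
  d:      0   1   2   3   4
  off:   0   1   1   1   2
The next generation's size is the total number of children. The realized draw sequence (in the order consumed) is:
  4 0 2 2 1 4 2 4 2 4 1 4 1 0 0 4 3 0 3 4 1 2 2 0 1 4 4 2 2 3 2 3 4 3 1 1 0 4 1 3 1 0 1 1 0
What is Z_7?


gen 0: Z_0=4, draws=[4, 0, 2, 2], offspring=[2, 0, 1, 1], Z_1=4
gen 1: Z_1=4, draws=[1, 4, 2, 4], offspring=[1, 2, 1, 2], Z_2=6
gen 2: Z_2=6, draws=[2, 4, 1, 4, 1, 0], offspring=[1, 2, 1, 2, 1, 0], Z_3=7
gen 3: Z_3=7, draws=[0, 4, 3, 0, 3, 4, 1], offspring=[0, 2, 1, 0, 1, 2, 1], Z_4=7
gen 4: Z_4=7, draws=[2, 2, 0, 1, 4, 4, 2], offspring=[1, 1, 0, 1, 2, 2, 1], Z_5=8
gen 5: Z_5=8, draws=[2, 3, 2, 3, 4, 3, 1, 1], offspring=[1, 1, 1, 1, 2, 1, 1, 1], Z_6=9
gen 6: Z_6=9, draws=[0, 4, 1, 3, 1, 0, 1, 1, 0], offspring=[0, 2, 1, 1, 1, 0, 1, 1, 0], Z_7=7

7


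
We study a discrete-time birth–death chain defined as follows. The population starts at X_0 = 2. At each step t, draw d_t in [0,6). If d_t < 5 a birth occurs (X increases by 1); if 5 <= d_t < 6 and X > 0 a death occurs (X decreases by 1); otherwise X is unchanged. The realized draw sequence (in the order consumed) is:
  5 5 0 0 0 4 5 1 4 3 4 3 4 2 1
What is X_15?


t=0: X=2, d=5 → death, X_1=1
t=1: X=1, d=5 → death, X_2=0
t=2: X=0, d=0 → birth, X_3=1
t=3: X=1, d=0 → birth, X_4=2
t=4: X=2, d=0 → birth, X_5=3
t=5: X=3, d=4 → birth, X_6=4
t=6: X=4, d=5 → death, X_7=3
t=7: X=3, d=1 → birth, X_8=4
t=8: X=4, d=4 → birth, X_9=5
t=9: X=5, d=3 → birth, X_10=6
t=10: X=6, d=4 → birth, X_11=7
t=11: X=7, d=3 → birth, X_12=8
t=12: X=8, d=4 → birth, X_13=9
t=13: X=9, d=2 → birth, X_14=10
t=14: X=10, d=1 → birth, X_15=11

11


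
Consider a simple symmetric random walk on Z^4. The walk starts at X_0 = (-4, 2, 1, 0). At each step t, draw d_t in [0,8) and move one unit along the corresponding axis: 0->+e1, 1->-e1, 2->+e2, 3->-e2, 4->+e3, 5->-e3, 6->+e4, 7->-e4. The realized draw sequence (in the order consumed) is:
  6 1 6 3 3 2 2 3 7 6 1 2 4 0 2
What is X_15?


(-5, 3, 2, 2)

t=0: X=(-4, 2, 1, 0), d=6 → +e4, X_1=(-4, 2, 1, 1)
t=1: X=(-4, 2, 1, 1), d=1 → -e1, X_2=(-5, 2, 1, 1)
t=2: X=(-5, 2, 1, 1), d=6 → +e4, X_3=(-5, 2, 1, 2)
t=3: X=(-5, 2, 1, 2), d=3 → -e2, X_4=(-5, 1, 1, 2)
t=4: X=(-5, 1, 1, 2), d=3 → -e2, X_5=(-5, 0, 1, 2)
t=5: X=(-5, 0, 1, 2), d=2 → +e2, X_6=(-5, 1, 1, 2)
t=6: X=(-5, 1, 1, 2), d=2 → +e2, X_7=(-5, 2, 1, 2)
t=7: X=(-5, 2, 1, 2), d=3 → -e2, X_8=(-5, 1, 1, 2)
t=8: X=(-5, 1, 1, 2), d=7 → -e4, X_9=(-5, 1, 1, 1)
t=9: X=(-5, 1, 1, 1), d=6 → +e4, X_10=(-5, 1, 1, 2)
t=10: X=(-5, 1, 1, 2), d=1 → -e1, X_11=(-6, 1, 1, 2)
t=11: X=(-6, 1, 1, 2), d=2 → +e2, X_12=(-6, 2, 1, 2)
t=12: X=(-6, 2, 1, 2), d=4 → +e3, X_13=(-6, 2, 2, 2)
t=13: X=(-6, 2, 2, 2), d=0 → +e1, X_14=(-5, 2, 2, 2)
t=14: X=(-5, 2, 2, 2), d=2 → +e2, X_15=(-5, 3, 2, 2)


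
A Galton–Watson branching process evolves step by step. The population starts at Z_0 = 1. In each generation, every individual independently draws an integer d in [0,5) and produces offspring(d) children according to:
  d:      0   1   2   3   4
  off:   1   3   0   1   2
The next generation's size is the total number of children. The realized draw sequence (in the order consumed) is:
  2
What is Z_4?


0

gen 0: Z_0=1, draws=[2], offspring=[0], Z_1=0
gen 1: Z_1=0, draws=[], offspring=[], Z_2=0
gen 2: Z_2=0, draws=[], offspring=[], Z_3=0
gen 3: Z_3=0, draws=[], offspring=[], Z_4=0


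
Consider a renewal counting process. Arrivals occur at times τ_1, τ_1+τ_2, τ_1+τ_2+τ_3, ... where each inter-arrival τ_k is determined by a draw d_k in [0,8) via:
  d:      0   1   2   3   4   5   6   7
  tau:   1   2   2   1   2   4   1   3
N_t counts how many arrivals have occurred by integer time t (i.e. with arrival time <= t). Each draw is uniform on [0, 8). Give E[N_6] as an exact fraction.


Inter-arrival values over d=0..7: [1, 2, 2, 1, 2, 4, 1, 3]
Each d has probability 1/8, so the pmf of τ is: f(1) = 3/8, f(2) = 3/8, f(3) = 1/8, f(4) = 1/8
Renewal equation for m(n) = E[N_n]: condition on τ_1 = k (if k <= n, one arrival plus a fresh copy on the remaining n−k steps): m(n) = F(n) + Σ_{k<=n} f(k)·m(n−k), where F(n) = P(τ <= n) and m(0) = 0
m(1) = F(1) = 3/8
m(2) = F(2) + f(1)·m(1) = 3/4 + 3/8·3/8 = 57/64
m(3) = F(3) + f(1)·m(2) + f(2)·m(1) = 7/8 + 3/8·57/64 + 3/8·3/8 = 691/512
m(4) = F(4) + f(1)·m(3) + f(2)·m(2) + f(3)·m(1) = 1 + 3/8·691/512 + 3/8·57/64 + 1/8·3/8 = 7729/4096
m(5) = F(5) + f(1)·m(4) + f(2)·m(3) + f(3)·m(2) + f(4)·m(1) = 1 + 3/8·7729/4096 + 3/8·691/512 + 1/8·57/64 + 1/8·3/8 = 77723/32768
m(6) = F(6) + f(1)·m(5) + f(2)·m(4) + f(3)·m(3) + f(4)·m(2) = 1 + 3/8·77723/32768 + 3/8·7729/4096 + 1/8·691/512 + 1/8·57/64 = 754217/262144
E[N_6] = m(6) = 754217/262144

754217/262144


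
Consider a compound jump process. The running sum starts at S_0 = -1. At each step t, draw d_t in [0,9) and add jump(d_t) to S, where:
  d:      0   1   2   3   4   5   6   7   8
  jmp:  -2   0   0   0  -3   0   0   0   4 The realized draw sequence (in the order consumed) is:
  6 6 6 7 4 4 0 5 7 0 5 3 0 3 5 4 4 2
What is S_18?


-19

t=0: S=-1, d=6, jump=0, S_1=-1
t=1: S=-1, d=6, jump=0, S_2=-1
t=2: S=-1, d=6, jump=0, S_3=-1
t=3: S=-1, d=7, jump=0, S_4=-1
t=4: S=-1, d=4, jump=-3, S_5=-4
t=5: S=-4, d=4, jump=-3, S_6=-7
t=6: S=-7, d=0, jump=-2, S_7=-9
t=7: S=-9, d=5, jump=0, S_8=-9
t=8: S=-9, d=7, jump=0, S_9=-9
t=9: S=-9, d=0, jump=-2, S_10=-11
t=10: S=-11, d=5, jump=0, S_11=-11
t=11: S=-11, d=3, jump=0, S_12=-11
t=12: S=-11, d=0, jump=-2, S_13=-13
t=13: S=-13, d=3, jump=0, S_14=-13
t=14: S=-13, d=5, jump=0, S_15=-13
t=15: S=-13, d=4, jump=-3, S_16=-16
t=16: S=-16, d=4, jump=-3, S_17=-19
t=17: S=-19, d=2, jump=0, S_18=-19


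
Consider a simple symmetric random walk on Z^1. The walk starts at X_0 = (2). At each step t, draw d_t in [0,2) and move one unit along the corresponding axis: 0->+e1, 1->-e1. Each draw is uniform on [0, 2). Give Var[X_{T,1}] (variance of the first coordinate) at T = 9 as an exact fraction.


9

Outcome values over d=0..1: [1, -1]
Σy = 0, Σy² = 2, M = 2
μ = 0/2 = 0,  σ² = 2/2 − (0)² = 1
Independent increments: Var[X_9] = 9·σ² = 9·(1) = 9


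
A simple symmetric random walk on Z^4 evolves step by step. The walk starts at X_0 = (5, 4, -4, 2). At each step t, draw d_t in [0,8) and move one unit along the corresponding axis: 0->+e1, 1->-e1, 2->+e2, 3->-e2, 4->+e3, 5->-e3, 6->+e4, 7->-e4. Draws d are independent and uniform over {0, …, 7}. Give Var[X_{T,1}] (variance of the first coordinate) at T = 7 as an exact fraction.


Outcome values over d=0..7: [1, -1, 0, 0, 0, 0, 0, 0]
Σy = 0, Σy² = 2, M = 8
μ = 0/8 = 0,  σ² = 2/8 − (0)² = 1/4
Independent increments: Var[X_7] = 7·σ² = 7·(1/4) = 7/4

7/4


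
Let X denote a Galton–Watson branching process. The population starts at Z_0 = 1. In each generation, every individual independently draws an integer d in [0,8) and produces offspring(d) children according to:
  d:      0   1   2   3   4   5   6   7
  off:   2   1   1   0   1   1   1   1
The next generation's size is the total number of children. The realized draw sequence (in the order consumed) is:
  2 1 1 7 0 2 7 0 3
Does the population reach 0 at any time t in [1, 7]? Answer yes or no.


no

gen 0: Z_0=1, draws=[2], offspring=[1], Z_1=1
gen 1: Z_1=1, draws=[1], offspring=[1], Z_2=1
gen 2: Z_2=1, draws=[1], offspring=[1], Z_3=1
gen 3: Z_3=1, draws=[7], offspring=[1], Z_4=1
gen 4: Z_4=1, draws=[0], offspring=[2], Z_5=2
gen 5: Z_5=2, draws=[2, 7], offspring=[1, 1], Z_6=2
gen 6: Z_6=2, draws=[0, 3], offspring=[2, 0], Z_7=2


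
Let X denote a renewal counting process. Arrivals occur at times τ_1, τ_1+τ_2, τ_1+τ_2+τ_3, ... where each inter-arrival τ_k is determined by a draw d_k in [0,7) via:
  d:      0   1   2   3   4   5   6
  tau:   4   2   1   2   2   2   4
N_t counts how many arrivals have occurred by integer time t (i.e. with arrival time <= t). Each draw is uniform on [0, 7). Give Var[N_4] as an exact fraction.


Inter-arrival values over d=0..6: [4, 2, 1, 2, 2, 2, 4]
Each d has probability 1/7, so the pmf of τ is: f(1) = 1/7, f(2) = 4/7, f(4) = 2/7
Let p_n(j) = P(N_n = j), with p_0 = [1]. Condition on τ_1: p_n(0) = P(τ > n), and for j >= 1, p_n(j) = Σ_{k<=n} f(k)·p_{n−k}(j−1)
p_1 = [6/7, 1/7]  (j = 0..1)
p_2 = [2/7, 34/49, 1/49]  (j = 0..2)
p_3 = [2/7, 26/49, 62/343, 1/343]  (j = 0..3)
p_4 = [0, 24/49, 162/343, 90/2401, 1/2401]  (j = 0..4)
E[N_4] = Σ j·p_4(j) = 3718/2401;  E[N_4²] = Σ j²·p_4(j) = 934/343
Var[N_4] = 934/343 − (3718/2401)² = 1874214/5764801

1874214/5764801


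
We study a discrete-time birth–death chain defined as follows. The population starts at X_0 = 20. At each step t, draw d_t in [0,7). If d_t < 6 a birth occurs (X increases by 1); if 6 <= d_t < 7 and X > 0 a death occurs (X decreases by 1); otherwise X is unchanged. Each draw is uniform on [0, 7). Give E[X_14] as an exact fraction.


X can drop by at most 1 per step and X_0 = 20 > T = 14, so X_t >= 20 − t >= 6 > 0 for every t <= 14: the floor at 0 (the 'and X > 0' condition) never binds. Hence X_14 = X_0 + Σ_{t<14} Y_t with i.i.d. increments Y_t = y(d_t) ∈ {+1, −1, 0}.
Outcome values over d=0..6: [1, 1, 1, 1, 1, 1, -1]
Σy = 5, Σy² = 7, M = 7
μ = 5/7 = 5/7,  σ² = 7/7 − (5/7)² = 24/49
E[X_14] = 20 + 14·(5/7) = 30

30


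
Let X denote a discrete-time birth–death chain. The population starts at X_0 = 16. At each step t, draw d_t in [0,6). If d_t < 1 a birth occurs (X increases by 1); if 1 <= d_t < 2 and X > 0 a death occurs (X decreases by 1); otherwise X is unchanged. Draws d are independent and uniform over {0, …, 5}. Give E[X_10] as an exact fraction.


16

X can drop by at most 1 per step and X_0 = 16 > T = 10, so X_t >= 16 − t >= 6 > 0 for every t <= 10: the floor at 0 (the 'and X > 0' condition) never binds. Hence X_10 = X_0 + Σ_{t<10} Y_t with i.i.d. increments Y_t = y(d_t) ∈ {+1, −1, 0}.
Outcome values over d=0..5: [1, -1, 0, 0, 0, 0]
Σy = 0, Σy² = 2, M = 6
μ = 0/6 = 0,  σ² = 2/6 − (0)² = 1/3
E[X_10] = 16 + 10·(0) = 16


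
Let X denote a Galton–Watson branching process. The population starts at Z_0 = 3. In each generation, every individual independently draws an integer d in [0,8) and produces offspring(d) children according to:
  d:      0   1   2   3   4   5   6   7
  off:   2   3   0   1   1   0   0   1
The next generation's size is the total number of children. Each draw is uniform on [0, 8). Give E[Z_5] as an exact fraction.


3

Outcome values over d=0..7: [2, 3, 0, 1, 1, 0, 0, 1]
Σy = 8, Σy² = 16, M = 8
μ = 8/8 = 1,  σ² = 16/8 − (1)² = 1
E[Z_0] = 3
E[Z_1] = 1·E[Z_0] = 3
E[Z_2] = 1·E[Z_1] = 3
E[Z_3] = 1·E[Z_2] = 3
E[Z_4] = 1·E[Z_3] = 3
E[Z_5] = 1·E[Z_4] = 3


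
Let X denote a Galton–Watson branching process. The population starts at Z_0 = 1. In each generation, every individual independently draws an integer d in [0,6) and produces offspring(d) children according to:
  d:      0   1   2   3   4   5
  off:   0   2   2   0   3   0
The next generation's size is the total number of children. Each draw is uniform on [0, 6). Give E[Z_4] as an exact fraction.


2401/1296

Outcome values over d=0..5: [0, 2, 2, 0, 3, 0]
Σy = 7, Σy² = 17, M = 6
μ = 7/6 = 7/6,  σ² = 17/6 − (7/6)² = 53/36
E[Z_0] = 1
E[Z_1] = 7/6·E[Z_0] = 7/6
E[Z_2] = 7/6·E[Z_1] = 49/36
E[Z_3] = 7/6·E[Z_2] = 343/216
E[Z_4] = 7/6·E[Z_3] = 2401/1296


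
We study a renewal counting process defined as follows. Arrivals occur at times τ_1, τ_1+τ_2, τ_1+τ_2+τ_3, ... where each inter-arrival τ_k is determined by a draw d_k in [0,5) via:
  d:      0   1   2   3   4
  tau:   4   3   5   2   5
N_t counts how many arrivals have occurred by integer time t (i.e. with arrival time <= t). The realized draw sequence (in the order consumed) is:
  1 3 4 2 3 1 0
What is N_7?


2

draw d_1=1: τ_1=3, arrival time A_1=3
draw d_2=3: τ_2=2, arrival time A_2=5
draw d_3=4: τ_3=5, arrival time A_3=10
draw d_4=2: τ_4=5, arrival time A_4=15
draw d_5=3: τ_5=2, arrival time A_5=17
draw d_6=1: τ_6=3, arrival time A_6=20
draw d_7=0: τ_7=4, arrival time A_7=24
N_t over t=0..7: 0:0 1:0 2:0 3:1 4:1 5:2 6:2 7:2


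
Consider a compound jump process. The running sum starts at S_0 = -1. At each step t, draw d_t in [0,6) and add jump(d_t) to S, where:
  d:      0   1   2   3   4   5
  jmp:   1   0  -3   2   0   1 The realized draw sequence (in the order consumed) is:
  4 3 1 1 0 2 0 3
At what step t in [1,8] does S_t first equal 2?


5

t=0: S=-1, d=4, jump=0, S_1=-1
t=1: S=-1, d=3, jump=2, S_2=1
t=2: S=1, d=1, jump=0, S_3=1
t=3: S=1, d=1, jump=0, S_4=1
t=4: S=1, d=0, jump=1, S_5=2
t=5: S=2, d=2, jump=-3, S_6=-1
t=6: S=-1, d=0, jump=1, S_7=0
t=7: S=0, d=3, jump=2, S_8=2


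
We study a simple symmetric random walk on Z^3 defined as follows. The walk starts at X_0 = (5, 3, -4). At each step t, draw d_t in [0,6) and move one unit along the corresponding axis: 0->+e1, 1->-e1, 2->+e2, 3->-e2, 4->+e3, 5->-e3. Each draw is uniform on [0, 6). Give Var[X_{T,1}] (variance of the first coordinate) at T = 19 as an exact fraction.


Outcome values over d=0..5: [1, -1, 0, 0, 0, 0]
Σy = 0, Σy² = 2, M = 6
μ = 0/6 = 0,  σ² = 2/6 − (0)² = 1/3
Independent increments: Var[X_19] = 19·σ² = 19·(1/3) = 19/3

19/3


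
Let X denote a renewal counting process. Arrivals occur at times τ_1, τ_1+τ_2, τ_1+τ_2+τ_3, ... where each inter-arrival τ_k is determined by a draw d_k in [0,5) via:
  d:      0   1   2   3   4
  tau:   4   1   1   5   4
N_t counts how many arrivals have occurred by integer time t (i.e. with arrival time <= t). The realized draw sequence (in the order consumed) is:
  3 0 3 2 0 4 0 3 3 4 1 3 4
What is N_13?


draw d_1=3: τ_1=5, arrival time A_1=5
draw d_2=0: τ_2=4, arrival time A_2=9
draw d_3=3: τ_3=5, arrival time A_3=14
draw d_4=2: τ_4=1, arrival time A_4=15
draw d_5=0: τ_5=4, arrival time A_5=19
draw d_6=4: τ_6=4, arrival time A_6=23
draw d_7=0: τ_7=4, arrival time A_7=27
draw d_8=3: τ_8=5, arrival time A_8=32
draw d_9=3: τ_9=5, arrival time A_9=37
draw d_10=4: τ_10=4, arrival time A_10=41
draw d_11=1: τ_11=1, arrival time A_11=42
draw d_12=3: τ_12=5, arrival time A_12=47
draw d_13=4: τ_13=4, arrival time A_13=51
N_t over t=0..13: 0:0 1:0 2:0 3:0 4:0 5:1 6:1 7:1 8:1 9:2 10:2 11:2 12:2 13:2

2


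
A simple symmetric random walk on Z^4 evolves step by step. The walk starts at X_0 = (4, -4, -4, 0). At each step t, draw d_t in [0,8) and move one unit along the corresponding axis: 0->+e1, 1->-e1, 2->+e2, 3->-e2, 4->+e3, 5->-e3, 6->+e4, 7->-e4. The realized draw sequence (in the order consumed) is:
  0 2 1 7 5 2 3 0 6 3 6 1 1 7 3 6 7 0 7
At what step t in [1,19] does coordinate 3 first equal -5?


t=0: X=(4, -4, -4, 0), d=0 → +e1, X_1=(5, -4, -4, 0)
t=1: X=(5, -4, -4, 0), d=2 → +e2, X_2=(5, -3, -4, 0)
t=2: X=(5, -3, -4, 0), d=1 → -e1, X_3=(4, -3, -4, 0)
t=3: X=(4, -3, -4, 0), d=7 → -e4, X_4=(4, -3, -4, -1)
t=4: X=(4, -3, -4, -1), d=5 → -e3, X_5=(4, -3, -5, -1)
t=5: X=(4, -3, -5, -1), d=2 → +e2, X_6=(4, -2, -5, -1)
t=6: X=(4, -2, -5, -1), d=3 → -e2, X_7=(4, -3, -5, -1)
t=7: X=(4, -3, -5, -1), d=0 → +e1, X_8=(5, -3, -5, -1)
t=8: X=(5, -3, -5, -1), d=6 → +e4, X_9=(5, -3, -5, 0)
t=9: X=(5, -3, -5, 0), d=3 → -e2, X_10=(5, -4, -5, 0)
t=10: X=(5, -4, -5, 0), d=6 → +e4, X_11=(5, -4, -5, 1)
t=11: X=(5, -4, -5, 1), d=1 → -e1, X_12=(4, -4, -5, 1)
t=12: X=(4, -4, -5, 1), d=1 → -e1, X_13=(3, -4, -5, 1)
t=13: X=(3, -4, -5, 1), d=7 → -e4, X_14=(3, -4, -5, 0)
t=14: X=(3, -4, -5, 0), d=3 → -e2, X_15=(3, -5, -5, 0)
t=15: X=(3, -5, -5, 0), d=6 → +e4, X_16=(3, -5, -5, 1)
t=16: X=(3, -5, -5, 1), d=7 → -e4, X_17=(3, -5, -5, 0)
t=17: X=(3, -5, -5, 0), d=0 → +e1, X_18=(4, -5, -5, 0)
t=18: X=(4, -5, -5, 0), d=7 → -e4, X_19=(4, -5, -5, -1)

5


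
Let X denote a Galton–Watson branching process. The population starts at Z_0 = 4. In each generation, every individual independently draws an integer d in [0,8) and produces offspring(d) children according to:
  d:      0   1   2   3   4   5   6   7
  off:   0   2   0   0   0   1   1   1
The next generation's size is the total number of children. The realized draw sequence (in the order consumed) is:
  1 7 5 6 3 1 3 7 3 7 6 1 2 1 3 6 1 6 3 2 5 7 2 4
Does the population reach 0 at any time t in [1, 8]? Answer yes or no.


gen 0: Z_0=4, draws=[1, 7, 5, 6], offspring=[2, 1, 1, 1], Z_1=5
gen 1: Z_1=5, draws=[3, 1, 3, 7, 3], offspring=[0, 2, 0, 1, 0], Z_2=3
gen 2: Z_2=3, draws=[7, 6, 1], offspring=[1, 1, 2], Z_3=4
gen 3: Z_3=4, draws=[2, 1, 3, 6], offspring=[0, 2, 0, 1], Z_4=3
gen 4: Z_4=3, draws=[1, 6, 3], offspring=[2, 1, 0], Z_5=3
gen 5: Z_5=3, draws=[2, 5, 7], offspring=[0, 1, 1], Z_6=2
gen 6: Z_6=2, draws=[2, 4], offspring=[0, 0], Z_7=0
gen 7: Z_7=0, draws=[], offspring=[], Z_8=0

yes


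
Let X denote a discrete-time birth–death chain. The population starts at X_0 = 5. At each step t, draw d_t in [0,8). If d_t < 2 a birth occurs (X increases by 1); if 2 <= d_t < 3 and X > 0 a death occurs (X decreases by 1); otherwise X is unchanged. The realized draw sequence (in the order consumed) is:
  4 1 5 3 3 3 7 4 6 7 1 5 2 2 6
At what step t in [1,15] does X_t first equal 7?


11

t=0: X=5, d=4 → hold, X_1=5
t=1: X=5, d=1 → birth, X_2=6
t=2: X=6, d=5 → hold, X_3=6
t=3: X=6, d=3 → hold, X_4=6
t=4: X=6, d=3 → hold, X_5=6
t=5: X=6, d=3 → hold, X_6=6
t=6: X=6, d=7 → hold, X_7=6
t=7: X=6, d=4 → hold, X_8=6
t=8: X=6, d=6 → hold, X_9=6
t=9: X=6, d=7 → hold, X_10=6
t=10: X=6, d=1 → birth, X_11=7
t=11: X=7, d=5 → hold, X_12=7
t=12: X=7, d=2 → death, X_13=6
t=13: X=6, d=2 → death, X_14=5
t=14: X=5, d=6 → hold, X_15=5


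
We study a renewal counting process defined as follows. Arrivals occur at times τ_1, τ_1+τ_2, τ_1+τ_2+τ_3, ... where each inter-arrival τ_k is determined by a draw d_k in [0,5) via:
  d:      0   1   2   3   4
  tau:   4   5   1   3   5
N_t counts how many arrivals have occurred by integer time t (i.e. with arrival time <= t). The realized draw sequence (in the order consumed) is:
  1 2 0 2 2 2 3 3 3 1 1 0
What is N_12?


draw d_1=1: τ_1=5, arrival time A_1=5
draw d_2=2: τ_2=1, arrival time A_2=6
draw d_3=0: τ_3=4, arrival time A_3=10
draw d_4=2: τ_4=1, arrival time A_4=11
draw d_5=2: τ_5=1, arrival time A_5=12
draw d_6=2: τ_6=1, arrival time A_6=13
draw d_7=3: τ_7=3, arrival time A_7=16
draw d_8=3: τ_8=3, arrival time A_8=19
draw d_9=3: τ_9=3, arrival time A_9=22
draw d_10=1: τ_10=5, arrival time A_10=27
draw d_11=1: τ_11=5, arrival time A_11=32
draw d_12=0: τ_12=4, arrival time A_12=36
N_t over t=0..12: 0:0 1:0 2:0 3:0 4:0 5:1 6:2 7:2 8:2 9:2 10:3 11:4 12:5

5


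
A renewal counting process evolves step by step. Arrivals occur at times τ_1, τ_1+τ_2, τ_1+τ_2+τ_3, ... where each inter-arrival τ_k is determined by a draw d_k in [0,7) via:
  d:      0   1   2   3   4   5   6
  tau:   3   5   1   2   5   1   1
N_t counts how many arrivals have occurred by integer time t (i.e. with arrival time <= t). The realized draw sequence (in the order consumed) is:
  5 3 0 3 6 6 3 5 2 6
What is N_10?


draw d_1=5: τ_1=1, arrival time A_1=1
draw d_2=3: τ_2=2, arrival time A_2=3
draw d_3=0: τ_3=3, arrival time A_3=6
draw d_4=3: τ_4=2, arrival time A_4=8
draw d_5=6: τ_5=1, arrival time A_5=9
draw d_6=6: τ_6=1, arrival time A_6=10
draw d_7=3: τ_7=2, arrival time A_7=12
draw d_8=5: τ_8=1, arrival time A_8=13
draw d_9=2: τ_9=1, arrival time A_9=14
draw d_10=6: τ_10=1, arrival time A_10=15
N_t over t=0..10: 0:0 1:1 2:1 3:2 4:2 5:2 6:3 7:3 8:4 9:5 10:6

6


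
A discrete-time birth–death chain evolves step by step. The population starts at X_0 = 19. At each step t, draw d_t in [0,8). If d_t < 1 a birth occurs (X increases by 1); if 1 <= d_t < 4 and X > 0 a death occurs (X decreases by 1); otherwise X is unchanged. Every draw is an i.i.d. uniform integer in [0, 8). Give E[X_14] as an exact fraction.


31/2

X can drop by at most 1 per step and X_0 = 19 > T = 14, so X_t >= 19 − t >= 5 > 0 for every t <= 14: the floor at 0 (the 'and X > 0' condition) never binds. Hence X_14 = X_0 + Σ_{t<14} Y_t with i.i.d. increments Y_t = y(d_t) ∈ {+1, −1, 0}.
Outcome values over d=0..7: [1, -1, -1, -1, 0, 0, 0, 0]
Σy = -2, Σy² = 4, M = 8
μ = -2/8 = -1/4,  σ² = 4/8 − (-1/4)² = 7/16
E[X_14] = 19 + 14·(-1/4) = 31/2


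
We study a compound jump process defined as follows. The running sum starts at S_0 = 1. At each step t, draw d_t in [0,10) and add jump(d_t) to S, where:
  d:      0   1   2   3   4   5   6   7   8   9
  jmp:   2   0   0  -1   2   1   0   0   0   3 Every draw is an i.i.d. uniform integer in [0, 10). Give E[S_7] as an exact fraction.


59/10

Outcome values over d=0..9: [2, 0, 0, -1, 2, 1, 0, 0, 0, 3]
Σy = 7, Σy² = 19, M = 10
μ = 7/10 = 7/10,  σ² = 19/10 − (7/10)² = 141/100
E[S_7] = 1 + 7·(7/10) = 59/10


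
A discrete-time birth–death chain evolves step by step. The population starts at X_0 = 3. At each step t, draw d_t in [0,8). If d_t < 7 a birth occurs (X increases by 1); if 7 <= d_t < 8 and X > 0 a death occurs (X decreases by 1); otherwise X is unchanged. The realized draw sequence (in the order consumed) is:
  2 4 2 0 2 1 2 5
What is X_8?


11

t=0: X=3, d=2 → birth, X_1=4
t=1: X=4, d=4 → birth, X_2=5
t=2: X=5, d=2 → birth, X_3=6
t=3: X=6, d=0 → birth, X_4=7
t=4: X=7, d=2 → birth, X_5=8
t=5: X=8, d=1 → birth, X_6=9
t=6: X=9, d=2 → birth, X_7=10
t=7: X=10, d=5 → birth, X_8=11


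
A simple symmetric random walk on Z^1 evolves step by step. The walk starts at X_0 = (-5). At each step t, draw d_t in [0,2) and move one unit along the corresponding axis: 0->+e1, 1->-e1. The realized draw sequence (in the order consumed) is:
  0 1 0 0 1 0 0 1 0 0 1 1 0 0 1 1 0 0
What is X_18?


(-1)

t=0: X=(-5), d=0 → +e1, X_1=(-4)
t=1: X=(-4), d=1 → -e1, X_2=(-5)
t=2: X=(-5), d=0 → +e1, X_3=(-4)
t=3: X=(-4), d=0 → +e1, X_4=(-3)
t=4: X=(-3), d=1 → -e1, X_5=(-4)
t=5: X=(-4), d=0 → +e1, X_6=(-3)
t=6: X=(-3), d=0 → +e1, X_7=(-2)
t=7: X=(-2), d=1 → -e1, X_8=(-3)
t=8: X=(-3), d=0 → +e1, X_9=(-2)
t=9: X=(-2), d=0 → +e1, X_10=(-1)
t=10: X=(-1), d=1 → -e1, X_11=(-2)
t=11: X=(-2), d=1 → -e1, X_12=(-3)
t=12: X=(-3), d=0 → +e1, X_13=(-2)
t=13: X=(-2), d=0 → +e1, X_14=(-1)
t=14: X=(-1), d=1 → -e1, X_15=(-2)
t=15: X=(-2), d=1 → -e1, X_16=(-3)
t=16: X=(-3), d=0 → +e1, X_17=(-2)
t=17: X=(-2), d=0 → +e1, X_18=(-1)


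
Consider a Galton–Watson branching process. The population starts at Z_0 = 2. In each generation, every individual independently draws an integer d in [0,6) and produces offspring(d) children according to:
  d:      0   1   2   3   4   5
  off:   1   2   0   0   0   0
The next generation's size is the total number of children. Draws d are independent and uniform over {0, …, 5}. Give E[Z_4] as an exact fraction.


1/8

Outcome values over d=0..5: [1, 2, 0, 0, 0, 0]
Σy = 3, Σy² = 5, M = 6
μ = 3/6 = 1/2,  σ² = 5/6 − (1/2)² = 7/12
E[Z_0] = 2
E[Z_1] = 1/2·E[Z_0] = 1
E[Z_2] = 1/2·E[Z_1] = 1/2
E[Z_3] = 1/2·E[Z_2] = 1/4
E[Z_4] = 1/2·E[Z_3] = 1/8


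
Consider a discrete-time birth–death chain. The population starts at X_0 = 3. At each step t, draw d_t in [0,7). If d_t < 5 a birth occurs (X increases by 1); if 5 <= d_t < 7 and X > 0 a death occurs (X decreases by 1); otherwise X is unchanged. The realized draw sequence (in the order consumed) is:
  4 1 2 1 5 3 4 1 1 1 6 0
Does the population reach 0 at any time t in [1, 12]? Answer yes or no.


no

t=0: X=3, d=4 → birth, X_1=4
t=1: X=4, d=1 → birth, X_2=5
t=2: X=5, d=2 → birth, X_3=6
t=3: X=6, d=1 → birth, X_4=7
t=4: X=7, d=5 → death, X_5=6
t=5: X=6, d=3 → birth, X_6=7
t=6: X=7, d=4 → birth, X_7=8
t=7: X=8, d=1 → birth, X_8=9
t=8: X=9, d=1 → birth, X_9=10
t=9: X=10, d=1 → birth, X_10=11
t=10: X=11, d=6 → death, X_11=10
t=11: X=10, d=0 → birth, X_12=11


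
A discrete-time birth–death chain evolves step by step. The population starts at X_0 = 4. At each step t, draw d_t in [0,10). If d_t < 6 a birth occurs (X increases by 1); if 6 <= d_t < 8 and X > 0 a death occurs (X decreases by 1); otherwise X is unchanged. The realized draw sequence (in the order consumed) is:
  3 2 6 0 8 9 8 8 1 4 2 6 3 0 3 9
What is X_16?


11

t=0: X=4, d=3 → birth, X_1=5
t=1: X=5, d=2 → birth, X_2=6
t=2: X=6, d=6 → death, X_3=5
t=3: X=5, d=0 → birth, X_4=6
t=4: X=6, d=8 → hold, X_5=6
t=5: X=6, d=9 → hold, X_6=6
t=6: X=6, d=8 → hold, X_7=6
t=7: X=6, d=8 → hold, X_8=6
t=8: X=6, d=1 → birth, X_9=7
t=9: X=7, d=4 → birth, X_10=8
t=10: X=8, d=2 → birth, X_11=9
t=11: X=9, d=6 → death, X_12=8
t=12: X=8, d=3 → birth, X_13=9
t=13: X=9, d=0 → birth, X_14=10
t=14: X=10, d=3 → birth, X_15=11
t=15: X=11, d=9 → hold, X_16=11


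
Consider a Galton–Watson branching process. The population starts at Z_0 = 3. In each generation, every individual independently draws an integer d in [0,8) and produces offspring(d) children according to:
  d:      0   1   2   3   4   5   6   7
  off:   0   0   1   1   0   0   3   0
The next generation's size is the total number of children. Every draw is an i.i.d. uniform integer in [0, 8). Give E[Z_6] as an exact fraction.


46875/262144

Outcome values over d=0..7: [0, 0, 1, 1, 0, 0, 3, 0]
Σy = 5, Σy² = 11, M = 8
μ = 5/8 = 5/8,  σ² = 11/8 − (5/8)² = 63/64
E[Z_0] = 3
E[Z_1] = 5/8·E[Z_0] = 15/8
E[Z_2] = 5/8·E[Z_1] = 75/64
E[Z_3] = 5/8·E[Z_2] = 375/512
E[Z_4] = 5/8·E[Z_3] = 1875/4096
E[Z_5] = 5/8·E[Z_4] = 9375/32768
E[Z_6] = 5/8·E[Z_5] = 46875/262144


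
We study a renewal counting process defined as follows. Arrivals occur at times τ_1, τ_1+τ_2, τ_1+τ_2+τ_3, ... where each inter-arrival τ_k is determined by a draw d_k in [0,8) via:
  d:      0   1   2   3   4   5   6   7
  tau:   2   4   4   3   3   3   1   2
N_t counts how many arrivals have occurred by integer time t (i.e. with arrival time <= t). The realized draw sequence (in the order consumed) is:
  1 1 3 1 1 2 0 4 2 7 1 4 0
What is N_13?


3

draw d_1=1: τ_1=4, arrival time A_1=4
draw d_2=1: τ_2=4, arrival time A_2=8
draw d_3=3: τ_3=3, arrival time A_3=11
draw d_4=1: τ_4=4, arrival time A_4=15
draw d_5=1: τ_5=4, arrival time A_5=19
draw d_6=2: τ_6=4, arrival time A_6=23
draw d_7=0: τ_7=2, arrival time A_7=25
draw d_8=4: τ_8=3, arrival time A_8=28
draw d_9=2: τ_9=4, arrival time A_9=32
draw d_10=7: τ_10=2, arrival time A_10=34
draw d_11=1: τ_11=4, arrival time A_11=38
draw d_12=4: τ_12=3, arrival time A_12=41
draw d_13=0: τ_13=2, arrival time A_13=43
N_t over t=0..13: 0:0 1:0 2:0 3:0 4:1 5:1 6:1 7:1 8:2 9:2 10:2 11:3 12:3 13:3


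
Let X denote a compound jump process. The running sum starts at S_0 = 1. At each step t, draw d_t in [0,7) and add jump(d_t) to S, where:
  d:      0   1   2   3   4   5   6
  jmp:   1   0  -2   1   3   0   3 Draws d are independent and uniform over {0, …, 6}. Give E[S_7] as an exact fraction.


7

Outcome values over d=0..6: [1, 0, -2, 1, 3, 0, 3]
Σy = 6, Σy² = 24, M = 7
μ = 6/7 = 6/7,  σ² = 24/7 − (6/7)² = 132/49
E[S_7] = 1 + 7·(6/7) = 7


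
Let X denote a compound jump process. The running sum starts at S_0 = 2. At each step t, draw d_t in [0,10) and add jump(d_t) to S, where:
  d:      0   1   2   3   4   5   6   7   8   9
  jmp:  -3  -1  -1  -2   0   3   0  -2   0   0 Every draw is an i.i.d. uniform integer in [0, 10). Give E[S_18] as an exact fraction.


-44/5

Outcome values over d=0..9: [-3, -1, -1, -2, 0, 3, 0, -2, 0, 0]
Σy = -6, Σy² = 28, M = 10
μ = -6/10 = -3/5,  σ² = 28/10 − (-3/5)² = 61/25
E[S_18] = 2 + 18·(-3/5) = -44/5


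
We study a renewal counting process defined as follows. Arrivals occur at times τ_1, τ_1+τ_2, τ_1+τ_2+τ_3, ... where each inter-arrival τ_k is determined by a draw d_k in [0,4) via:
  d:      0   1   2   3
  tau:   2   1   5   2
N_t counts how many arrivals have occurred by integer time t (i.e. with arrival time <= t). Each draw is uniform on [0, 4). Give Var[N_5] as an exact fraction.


Inter-arrival values over d=0..3: [2, 1, 5, 2]
Each d has probability 1/4, so the pmf of τ is: f(1) = 1/4, f(2) = 1/2, f(5) = 1/4
Let p_n(j) = P(N_n = j), with p_0 = [1]. Condition on τ_1: p_n(0) = P(τ > n), and for j >= 1, p_n(j) = Σ_{k<=n} f(k)·p_{n−k}(j−1)
p_1 = [3/4, 1/4]  (j = 0..1)
p_2 = [1/4, 11/16, 1/16]  (j = 0..2)
p_3 = [1/4, 7/16, 19/64, 1/64]  (j = 0..3)
p_4 = [1/4, 3/16, 29/64, 27/256, 1/256]  (j = 0..4)
p_5 = [0, 7/16, 17/64, 67/256, 35/1024, 1/1024]  (j = 0..5)
E[N_5] = Σ j·p_5(j) = 1941/1024;  E[N_5²] = Σ j²·p_5(j) = 4533/1024
Var[N_5] = 4533/1024 − (1941/1024)² = 874311/1048576

874311/1048576


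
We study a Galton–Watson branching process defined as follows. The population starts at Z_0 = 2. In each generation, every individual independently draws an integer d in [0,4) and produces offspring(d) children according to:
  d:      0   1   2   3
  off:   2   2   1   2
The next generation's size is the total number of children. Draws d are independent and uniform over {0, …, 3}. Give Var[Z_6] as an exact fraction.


1908485271/8388608

Outcome values over d=0..3: [2, 2, 1, 2]
Σy = 7, Σy² = 13, M = 4
μ = 7/4 = 7/4,  σ² = 13/4 − (7/4)² = 3/16
V_0 = 0, E_0 = 2
V_1 = 3/16·E_0 + (7/4)²·V_0 = 3/8;  E_1 = 7/2
V_2 = 3/16·E_1 + (7/4)²·V_1 = 231/128;  E_2 = 49/8
V_3 = 3/16·E_2 + (7/4)²·V_2 = 13671/2048;  E_3 = 343/32
V_4 = 3/16·E_3 + (7/4)²·V_3 = 735735/32768;  E_4 = 2401/128
V_5 = 3/16·E_4 + (7/4)²·V_4 = 37894983/524288;  E_5 = 16807/512
V_6 = 3/16·E_5 + (7/4)²·V_5 = 1908485271/8388608;  E_6 = 117649/2048


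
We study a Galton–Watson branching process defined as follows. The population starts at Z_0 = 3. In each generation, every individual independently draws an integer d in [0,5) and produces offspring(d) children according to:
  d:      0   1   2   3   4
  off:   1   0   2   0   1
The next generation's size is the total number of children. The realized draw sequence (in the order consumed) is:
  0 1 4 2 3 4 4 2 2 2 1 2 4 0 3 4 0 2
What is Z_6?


gen 0: Z_0=3, draws=[0, 1, 4], offspring=[1, 0, 1], Z_1=2
gen 1: Z_1=2, draws=[2, 3], offspring=[2, 0], Z_2=2
gen 2: Z_2=2, draws=[4, 4], offspring=[1, 1], Z_3=2
gen 3: Z_3=2, draws=[2, 2], offspring=[2, 2], Z_4=4
gen 4: Z_4=4, draws=[2, 1, 2, 4], offspring=[2, 0, 2, 1], Z_5=5
gen 5: Z_5=5, draws=[0, 3, 4, 0, 2], offspring=[1, 0, 1, 1, 2], Z_6=5

5


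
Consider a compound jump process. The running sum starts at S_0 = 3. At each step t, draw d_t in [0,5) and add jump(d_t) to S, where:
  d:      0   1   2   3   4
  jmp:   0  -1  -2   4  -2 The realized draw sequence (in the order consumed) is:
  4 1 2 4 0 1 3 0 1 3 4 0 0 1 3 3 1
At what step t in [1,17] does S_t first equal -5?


t=0: S=3, d=4, jump=-2, S_1=1
t=1: S=1, d=1, jump=-1, S_2=0
t=2: S=0, d=2, jump=-2, S_3=-2
t=3: S=-2, d=4, jump=-2, S_4=-4
t=4: S=-4, d=0, jump=0, S_5=-4
t=5: S=-4, d=1, jump=-1, S_6=-5
t=6: S=-5, d=3, jump=4, S_7=-1
t=7: S=-1, d=0, jump=0, S_8=-1
t=8: S=-1, d=1, jump=-1, S_9=-2
t=9: S=-2, d=3, jump=4, S_10=2
t=10: S=2, d=4, jump=-2, S_11=0
t=11: S=0, d=0, jump=0, S_12=0
t=12: S=0, d=0, jump=0, S_13=0
t=13: S=0, d=1, jump=-1, S_14=-1
t=14: S=-1, d=3, jump=4, S_15=3
t=15: S=3, d=3, jump=4, S_16=7
t=16: S=7, d=1, jump=-1, S_17=6

6


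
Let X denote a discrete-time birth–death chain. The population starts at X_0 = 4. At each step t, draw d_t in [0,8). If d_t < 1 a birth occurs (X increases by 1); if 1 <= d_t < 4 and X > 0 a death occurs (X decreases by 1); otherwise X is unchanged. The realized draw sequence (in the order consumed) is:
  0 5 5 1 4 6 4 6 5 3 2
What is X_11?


t=0: X=4, d=0 → birth, X_1=5
t=1: X=5, d=5 → hold, X_2=5
t=2: X=5, d=5 → hold, X_3=5
t=3: X=5, d=1 → death, X_4=4
t=4: X=4, d=4 → hold, X_5=4
t=5: X=4, d=6 → hold, X_6=4
t=6: X=4, d=4 → hold, X_7=4
t=7: X=4, d=6 → hold, X_8=4
t=8: X=4, d=5 → hold, X_9=4
t=9: X=4, d=3 → death, X_10=3
t=10: X=3, d=2 → death, X_11=2

2


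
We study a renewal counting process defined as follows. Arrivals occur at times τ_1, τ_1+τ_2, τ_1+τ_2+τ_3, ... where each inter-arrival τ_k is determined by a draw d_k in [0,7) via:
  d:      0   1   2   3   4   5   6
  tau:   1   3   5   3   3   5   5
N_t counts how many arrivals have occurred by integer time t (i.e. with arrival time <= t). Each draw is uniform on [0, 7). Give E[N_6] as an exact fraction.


174546/117649

Inter-arrival values over d=0..6: [1, 3, 5, 3, 3, 5, 5]
Each d has probability 1/7, so the pmf of τ is: f(1) = 1/7, f(3) = 3/7, f(5) = 3/7
Renewal equation for m(n) = E[N_n]: condition on τ_1 = k (if k <= n, one arrival plus a fresh copy on the remaining n−k steps): m(n) = F(n) + Σ_{k<=n} f(k)·m(n−k), where F(n) = P(τ <= n) and m(0) = 0
m(1) = F(1) = 1/7
m(2) = F(2) + f(1)·m(1) = 1/7 + 1/7·1/7 = 8/49
m(3) = F(3) + f(1)·m(2) = 4/7 + 1/7·8/49 = 204/343
m(4) = F(4) + f(1)·m(3) + f(3)·m(1) = 4/7 + 1/7·204/343 + 3/7·1/7 = 1723/2401
m(5) = F(5) + f(1)·m(4) + f(3)·m(2) = 1 + 1/7·1723/2401 + 3/7·8/49 = 19706/16807
m(6) = F(6) + f(1)·m(5) + f(3)·m(3) + f(5)·m(1) = 1 + 1/7·19706/16807 + 3/7·204/343 + 3/7·1/7 = 174546/117649
E[N_6] = m(6) = 174546/117649


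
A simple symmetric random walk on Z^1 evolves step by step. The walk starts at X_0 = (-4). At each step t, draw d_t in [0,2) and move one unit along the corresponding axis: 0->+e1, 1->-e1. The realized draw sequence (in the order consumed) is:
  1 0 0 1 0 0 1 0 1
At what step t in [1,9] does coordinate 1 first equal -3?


t=0: X=(-4), d=1 → -e1, X_1=(-5)
t=1: X=(-5), d=0 → +e1, X_2=(-4)
t=2: X=(-4), d=0 → +e1, X_3=(-3)
t=3: X=(-3), d=1 → -e1, X_4=(-4)
t=4: X=(-4), d=0 → +e1, X_5=(-3)
t=5: X=(-3), d=0 → +e1, X_6=(-2)
t=6: X=(-2), d=1 → -e1, X_7=(-3)
t=7: X=(-3), d=0 → +e1, X_8=(-2)
t=8: X=(-2), d=1 → -e1, X_9=(-3)

3


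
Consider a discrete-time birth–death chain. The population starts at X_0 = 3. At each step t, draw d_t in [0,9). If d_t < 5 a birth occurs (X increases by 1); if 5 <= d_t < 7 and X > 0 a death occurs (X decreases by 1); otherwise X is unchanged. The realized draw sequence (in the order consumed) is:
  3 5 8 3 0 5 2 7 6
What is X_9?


4

t=0: X=3, d=3 → birth, X_1=4
t=1: X=4, d=5 → death, X_2=3
t=2: X=3, d=8 → hold, X_3=3
t=3: X=3, d=3 → birth, X_4=4
t=4: X=4, d=0 → birth, X_5=5
t=5: X=5, d=5 → death, X_6=4
t=6: X=4, d=2 → birth, X_7=5
t=7: X=5, d=7 → hold, X_8=5
t=8: X=5, d=6 → death, X_9=4


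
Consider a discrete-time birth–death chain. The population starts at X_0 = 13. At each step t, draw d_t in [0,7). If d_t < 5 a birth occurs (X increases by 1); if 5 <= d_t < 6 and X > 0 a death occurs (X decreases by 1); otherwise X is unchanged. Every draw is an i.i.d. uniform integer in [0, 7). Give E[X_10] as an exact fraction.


X can drop by at most 1 per step and X_0 = 13 > T = 10, so X_t >= 13 − t >= 3 > 0 for every t <= 10: the floor at 0 (the 'and X > 0' condition) never binds. Hence X_10 = X_0 + Σ_{t<10} Y_t with i.i.d. increments Y_t = y(d_t) ∈ {+1, −1, 0}.
Outcome values over d=0..6: [1, 1, 1, 1, 1, -1, 0]
Σy = 4, Σy² = 6, M = 7
μ = 4/7 = 4/7,  σ² = 6/7 − (4/7)² = 26/49
E[X_10] = 13 + 10·(4/7) = 131/7

131/7


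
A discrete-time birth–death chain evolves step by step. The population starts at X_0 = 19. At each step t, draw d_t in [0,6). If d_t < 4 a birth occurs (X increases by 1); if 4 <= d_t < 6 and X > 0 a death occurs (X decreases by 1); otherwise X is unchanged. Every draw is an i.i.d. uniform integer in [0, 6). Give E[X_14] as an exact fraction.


X can drop by at most 1 per step and X_0 = 19 > T = 14, so X_t >= 19 − t >= 5 > 0 for every t <= 14: the floor at 0 (the 'and X > 0' condition) never binds. Hence X_14 = X_0 + Σ_{t<14} Y_t with i.i.d. increments Y_t = y(d_t) ∈ {+1, −1, 0}.
Outcome values over d=0..5: [1, 1, 1, 1, -1, -1]
Σy = 2, Σy² = 6, M = 6
μ = 2/6 = 1/3,  σ² = 6/6 − (1/3)² = 8/9
E[X_14] = 19 + 14·(1/3) = 71/3

71/3


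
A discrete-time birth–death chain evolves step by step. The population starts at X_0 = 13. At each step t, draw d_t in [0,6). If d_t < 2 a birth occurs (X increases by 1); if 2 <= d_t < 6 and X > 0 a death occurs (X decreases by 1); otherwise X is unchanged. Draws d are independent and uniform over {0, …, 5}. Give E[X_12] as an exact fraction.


X can drop by at most 1 per step and X_0 = 13 > T = 12, so X_t >= 13 − t >= 1 > 0 for every t <= 12: the floor at 0 (the 'and X > 0' condition) never binds. Hence X_12 = X_0 + Σ_{t<12} Y_t with i.i.d. increments Y_t = y(d_t) ∈ {+1, −1, 0}.
Outcome values over d=0..5: [1, 1, -1, -1, -1, -1]
Σy = -2, Σy² = 6, M = 6
μ = -2/6 = -1/3,  σ² = 6/6 − (-1/3)² = 8/9
E[X_12] = 13 + 12·(-1/3) = 9

9


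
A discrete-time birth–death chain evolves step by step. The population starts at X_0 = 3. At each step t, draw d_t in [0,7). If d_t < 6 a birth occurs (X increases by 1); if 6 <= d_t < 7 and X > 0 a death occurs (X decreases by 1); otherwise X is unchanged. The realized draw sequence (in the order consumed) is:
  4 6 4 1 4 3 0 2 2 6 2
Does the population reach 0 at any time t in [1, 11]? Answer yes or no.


no

t=0: X=3, d=4 → birth, X_1=4
t=1: X=4, d=6 → death, X_2=3
t=2: X=3, d=4 → birth, X_3=4
t=3: X=4, d=1 → birth, X_4=5
t=4: X=5, d=4 → birth, X_5=6
t=5: X=6, d=3 → birth, X_6=7
t=6: X=7, d=0 → birth, X_7=8
t=7: X=8, d=2 → birth, X_8=9
t=8: X=9, d=2 → birth, X_9=10
t=9: X=10, d=6 → death, X_10=9
t=10: X=9, d=2 → birth, X_11=10
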